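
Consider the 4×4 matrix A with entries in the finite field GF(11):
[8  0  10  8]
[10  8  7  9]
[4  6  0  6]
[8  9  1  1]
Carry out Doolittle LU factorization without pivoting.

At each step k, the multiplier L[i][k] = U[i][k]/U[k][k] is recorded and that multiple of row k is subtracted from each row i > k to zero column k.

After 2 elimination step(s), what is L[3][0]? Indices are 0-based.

L[3][0] = 1

[col 0] pivot 8
  R1 -= 4*R0 → (0, 8, 0, 10)  (L[1][0] := 4)
  R2 -= 6*R0 → (0, 6, 6, 2)  (L[2][0] := 6)
  R3 -= 1*R0 → (0, 9, 2, 4)  (L[3][0] := 1)
[col 1] pivot 8
  R2 -= 9*R1 → (0, 0, 6, 0)  (L[2][1] := 9)
  R3 -= 8*R1 → (0, 0, 2, 1)  (L[3][1] := 8)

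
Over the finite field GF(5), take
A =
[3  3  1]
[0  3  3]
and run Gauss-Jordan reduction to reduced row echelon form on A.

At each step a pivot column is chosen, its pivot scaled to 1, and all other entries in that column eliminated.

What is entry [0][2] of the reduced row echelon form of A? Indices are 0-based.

M[0][2] = 1

pivot(0,0)=3: scale R0 → (1, 1, 2)
pivot(1,1)=3: scale R1 → (0, 1, 1)
  clear (0,1): R0 −= (1)R1 → (1, 0, 1)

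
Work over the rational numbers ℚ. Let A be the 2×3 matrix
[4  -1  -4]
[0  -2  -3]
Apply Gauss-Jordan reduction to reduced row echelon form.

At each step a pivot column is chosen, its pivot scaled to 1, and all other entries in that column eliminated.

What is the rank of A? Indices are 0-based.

[1] R0 /= 4  ⇒  (1, -1/4, -1)
[2] R1 /= -2  ⇒  (0, 1, 3/2)
     R0 -= -1/4·R1  ⇒  (1, 0, -5/8)

rank = 2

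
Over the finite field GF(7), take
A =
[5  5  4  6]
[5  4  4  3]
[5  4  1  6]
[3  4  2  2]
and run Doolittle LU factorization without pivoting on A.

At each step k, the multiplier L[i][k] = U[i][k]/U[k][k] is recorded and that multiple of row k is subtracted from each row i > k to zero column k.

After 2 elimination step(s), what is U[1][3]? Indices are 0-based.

Step 1: pivot at (0,0) is 5.
  row1 ← row1 − (1)·row0  ⇒  L[1][0]=1, U row1=(0, 6, 0, 4)
  row2 ← row2 − (1)·row0  ⇒  L[2][0]=1, U row2=(0, 6, 4, 0)
  row3 ← row3 − (2)·row0  ⇒  L[3][0]=2, U row3=(0, 1, 1, 4)
Step 2: pivot at (1,1) is 6.
  row2 ← row2 − (1)·row1  ⇒  L[2][1]=1, U row2=(0, 0, 4, 3)
  row3 ← row3 − (6)·row1  ⇒  L[3][1]=6, U row3=(0, 0, 1, 1)

U[1][3] = 4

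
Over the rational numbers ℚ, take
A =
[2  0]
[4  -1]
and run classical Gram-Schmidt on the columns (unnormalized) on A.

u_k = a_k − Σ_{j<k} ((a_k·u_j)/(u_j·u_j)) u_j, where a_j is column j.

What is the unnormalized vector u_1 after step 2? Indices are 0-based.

u_1 = (2/5, -1/5)

Step 1: u_0 = a_0 = (2, 4).
Step 2: u_1 = a_1 − (-1/5)·u_0 = (2/5, -1/5).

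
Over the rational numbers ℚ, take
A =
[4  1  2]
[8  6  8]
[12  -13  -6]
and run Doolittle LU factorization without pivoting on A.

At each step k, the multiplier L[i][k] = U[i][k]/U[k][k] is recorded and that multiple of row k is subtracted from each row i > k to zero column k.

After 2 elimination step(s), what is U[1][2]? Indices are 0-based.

k=0: U[0][0]=4
  eliminate (1,0): mult=2, new row 1: (0, 4, 4); set L[1][0]=2
  eliminate (2,0): mult=3, new row 2: (0, -16, -12); set L[2][0]=3
k=1: U[1][1]=4
  eliminate (2,1): mult=-4, new row 2: (0, 0, 4); set L[2][1]=-4

U[1][2] = 4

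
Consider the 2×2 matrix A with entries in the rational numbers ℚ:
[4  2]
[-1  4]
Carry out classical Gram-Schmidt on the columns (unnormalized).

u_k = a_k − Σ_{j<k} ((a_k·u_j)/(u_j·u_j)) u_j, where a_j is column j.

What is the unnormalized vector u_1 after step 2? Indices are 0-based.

Step 1: u_0 = a_0 = (4, -1).
Step 2: u_1 = a_1 − (4/17)·u_0 = (18/17, 72/17).

u_1 = (18/17, 72/17)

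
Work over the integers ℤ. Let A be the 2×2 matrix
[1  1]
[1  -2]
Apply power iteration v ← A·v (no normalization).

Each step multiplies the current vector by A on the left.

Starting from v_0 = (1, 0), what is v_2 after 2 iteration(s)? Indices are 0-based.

v_0 = (1, 0).
v_1 = A·v_0 = (1, 1).
v_2 = A·v_1 = (2, -1).

v_2 = (2, -1)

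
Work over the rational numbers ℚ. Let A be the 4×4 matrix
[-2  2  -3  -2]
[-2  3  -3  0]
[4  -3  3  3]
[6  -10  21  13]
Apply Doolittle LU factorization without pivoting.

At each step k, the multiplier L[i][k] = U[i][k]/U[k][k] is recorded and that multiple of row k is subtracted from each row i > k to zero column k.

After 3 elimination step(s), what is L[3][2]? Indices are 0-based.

L[3][2] = -4

k=0: U[0][0]=-2
  eliminate (1,0): mult=1, new row 1: (0, 1, 0, 2); set L[1][0]=1
  eliminate (2,0): mult=-2, new row 2: (0, 1, -3, -1); set L[2][0]=-2
  eliminate (3,0): mult=-3, new row 3: (0, -4, 12, 7); set L[3][0]=-3
k=1: U[1][1]=1
  eliminate (2,1): mult=1, new row 2: (0, 0, -3, -3); set L[2][1]=1
  eliminate (3,1): mult=-4, new row 3: (0, 0, 12, 15); set L[3][1]=-4
k=2: U[2][2]=-3
  eliminate (3,2): mult=-4, new row 3: (0, 0, 0, 3); set L[3][2]=-4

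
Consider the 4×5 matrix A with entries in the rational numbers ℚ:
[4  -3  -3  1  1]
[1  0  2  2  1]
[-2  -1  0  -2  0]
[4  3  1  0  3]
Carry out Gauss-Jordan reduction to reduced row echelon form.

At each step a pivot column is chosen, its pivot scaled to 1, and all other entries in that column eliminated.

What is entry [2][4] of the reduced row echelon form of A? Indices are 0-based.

M[2][4] = 83/111

step 1: normalize row 0 (÷4) = (1, -3/4, -3/4, 1/4, 1/4)
  row 1: subtract 1×row0 = (0, 3/4, 11/4, 7/4, 3/4)
  row 2: subtract -2×row0 = (0, -5/2, -3/2, -3/2, 1/2)
  row 3: subtract 4×row0 = (0, 6, 4, -1, 2)
step 2: normalize row 1 (÷3/4) = (0, 1, 11/3, 7/3, 1)
  row 0: subtract -3/4×row1 = (1, 0, 2, 2, 1)
  row 2: subtract -5/2×row1 = (0, 0, 23/3, 13/3, 3)
  row 3: subtract 6×row1 = (0, 0, -18, -15, -4)
step 3: normalize row 2 (÷23/3) = (0, 0, 1, 13/23, 9/23)
  row 0: subtract 2×row2 = (1, 0, 0, 20/23, 5/23)
  row 1: subtract 11/3×row2 = (0, 1, 0, 6/23, -10/23)
  row 3: subtract -18×row2 = (0, 0, 0, -111/23, 70/23)
step 4: normalize row 3 (÷-111/23) = (0, 0, 0, 1, -70/111)
  row 0: subtract 20/23×row3 = (1, 0, 0, 0, 85/111)
  row 1: subtract 6/23×row3 = (0, 1, 0, 0, -10/37)
  row 2: subtract 13/23×row3 = (0, 0, 1, 0, 83/111)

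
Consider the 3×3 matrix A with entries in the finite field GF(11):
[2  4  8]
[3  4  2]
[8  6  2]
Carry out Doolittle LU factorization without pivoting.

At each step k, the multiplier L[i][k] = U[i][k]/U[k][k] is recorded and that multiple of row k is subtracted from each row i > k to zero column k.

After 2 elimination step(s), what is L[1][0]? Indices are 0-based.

k=0: U[0][0]=2
  eliminate (1,0): mult=7, new row 1: (0, 9, 1); set L[1][0]=7
  eliminate (2,0): mult=4, new row 2: (0, 1, 3); set L[2][0]=4
k=1: U[1][1]=9
  eliminate (2,1): mult=5, new row 2: (0, 0, 9); set L[2][1]=5

L[1][0] = 7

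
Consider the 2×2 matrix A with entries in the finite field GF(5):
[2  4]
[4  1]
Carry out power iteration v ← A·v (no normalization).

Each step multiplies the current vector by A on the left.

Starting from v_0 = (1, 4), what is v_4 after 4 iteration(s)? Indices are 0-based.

v_4 = (0, 1)

v_0 = (1, 4).
v_1 = A·v_0 = (3, 3).
v_2 = A·v_1 = (3, 0).
v_3 = A·v_2 = (1, 2).
v_4 = A·v_3 = (0, 1).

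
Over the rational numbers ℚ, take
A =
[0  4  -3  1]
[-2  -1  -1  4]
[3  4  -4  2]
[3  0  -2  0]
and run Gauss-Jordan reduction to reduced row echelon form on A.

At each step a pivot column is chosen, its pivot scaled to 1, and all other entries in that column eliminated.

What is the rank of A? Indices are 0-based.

pivot(0,0): swap R0↔R1
pivot(0,0)=-2: scale R0 → (1, 1/2, 1/2, -2)
  clear (2,0): R2 −= (3)R0 → (0, 5/2, -11/2, 8)
  clear (3,0): R3 −= (3)R0 → (0, -3/2, -7/2, 6)
pivot(1,1)=4: scale R1 → (0, 1, -3/4, 1/4)
  clear (0,1): R0 −= (1/2)R1 → (1, 0, 7/8, -17/8)
  clear (2,1): R2 −= (5/2)R1 → (0, 0, -29/8, 59/8)
  clear (3,1): R3 −= (-3/2)R1 → (0, 0, -37/8, 51/8)
pivot(2,2)=-29/8: scale R2 → (0, 0, 1, -59/29)
  clear (0,2): R0 −= (7/8)R2 → (1, 0, 0, -10/29)
  clear (1,2): R1 −= (-3/4)R2 → (0, 1, 0, -37/29)
  clear (3,2): R3 −= (-37/8)R2 → (0, 0, 0, -88/29)
pivot(3,3)=-88/29: scale R3 → (0, 0, 0, 1)
  clear (0,3): R0 −= (-10/29)R3 → (1, 0, 0, 0)
  clear (1,3): R1 −= (-37/29)R3 → (0, 1, 0, 0)
  clear (2,3): R2 −= (-59/29)R3 → (0, 0, 1, 0)

rank = 4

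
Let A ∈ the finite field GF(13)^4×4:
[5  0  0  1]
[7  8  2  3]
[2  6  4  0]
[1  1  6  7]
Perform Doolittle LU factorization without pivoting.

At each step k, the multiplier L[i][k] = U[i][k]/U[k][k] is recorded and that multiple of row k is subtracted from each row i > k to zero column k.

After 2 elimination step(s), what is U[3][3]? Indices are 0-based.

U[3][3] = 4

[col 0] pivot 5
  R1 -= 4*R0 → (0, 8, 2, 12)  (L[1][0] := 4)
  R2 -= 3*R0 → (0, 6, 4, 10)  (L[2][0] := 3)
  R3 -= 8*R0 → (0, 1, 6, 12)  (L[3][0] := 8)
[col 1] pivot 8
  R2 -= 4*R1 → (0, 0, 9, 1)  (L[2][1] := 4)
  R3 -= 5*R1 → (0, 0, 9, 4)  (L[3][1] := 5)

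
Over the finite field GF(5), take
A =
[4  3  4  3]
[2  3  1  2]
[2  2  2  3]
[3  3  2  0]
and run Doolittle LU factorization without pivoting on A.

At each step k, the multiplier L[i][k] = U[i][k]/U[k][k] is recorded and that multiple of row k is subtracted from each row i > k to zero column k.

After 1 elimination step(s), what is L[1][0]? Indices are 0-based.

[col 0] pivot 4
  R1 -= 3*R0 → (0, 4, 4, 3)  (L[1][0] := 3)
  R2 -= 3*R0 → (0, 3, 0, 4)  (L[2][0] := 3)
  R3 -= 2*R0 → (0, 2, 4, 4)  (L[3][0] := 2)

L[1][0] = 3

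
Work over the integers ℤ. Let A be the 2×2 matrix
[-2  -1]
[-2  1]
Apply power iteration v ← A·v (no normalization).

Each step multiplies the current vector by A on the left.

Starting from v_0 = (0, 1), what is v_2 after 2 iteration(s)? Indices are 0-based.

v_2 = (1, 3)

v_0 = (0, 1).
v_1 = A·v_0 = (-1, 1).
v_2 = A·v_1 = (1, 3).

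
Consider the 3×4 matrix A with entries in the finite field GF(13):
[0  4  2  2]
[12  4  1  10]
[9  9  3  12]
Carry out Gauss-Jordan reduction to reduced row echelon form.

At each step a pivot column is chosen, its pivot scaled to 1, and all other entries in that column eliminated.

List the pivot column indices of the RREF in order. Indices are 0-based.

[1] R0 <-> R1
[1] R0 /= 12  ⇒  (1, 9, 12, 3)
     R2 -= 9·R0  ⇒  (0, 6, 12, 11)
[2] R1 /= 4  ⇒  (0, 1, 7, 7)
     R0 -= 9·R1  ⇒  (1, 0, 1, 5)
     R2 -= 6·R1  ⇒  (0, 0, 9, 8)
[3] R2 /= 9  ⇒  (0, 0, 1, 11)
     R0 -= 1·R2  ⇒  (1, 0, 0, 7)
     R1 -= 7·R2  ⇒  (0, 1, 0, 8)

pivot columns: 0, 1, 2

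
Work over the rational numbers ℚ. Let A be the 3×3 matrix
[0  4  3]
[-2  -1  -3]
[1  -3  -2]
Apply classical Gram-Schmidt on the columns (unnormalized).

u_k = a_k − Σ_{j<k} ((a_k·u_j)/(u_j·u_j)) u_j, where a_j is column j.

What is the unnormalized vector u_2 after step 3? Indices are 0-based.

Step 1: u_0 = a_0 = (0, -2, 1).
Step 2: u_1 = a_1 − (-1/5)·u_0 = (4, -7/5, -14/5).
Step 3: u_2 = a_2 − (4/5)·u_0 − (109/129)·u_1 = (-49/129, -28/129, -56/129).

u_2 = (-49/129, -28/129, -56/129)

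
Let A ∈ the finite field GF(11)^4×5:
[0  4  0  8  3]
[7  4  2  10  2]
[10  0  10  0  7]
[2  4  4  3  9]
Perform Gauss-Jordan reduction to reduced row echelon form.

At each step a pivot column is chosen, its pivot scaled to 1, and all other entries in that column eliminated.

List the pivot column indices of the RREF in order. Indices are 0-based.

pivot columns: 0, 1, 2, 3

[1] R0 <-> R1
[1] R0 /= 7  ⇒  (1, 10, 5, 3, 5)
     R2 -= 10·R0  ⇒  (0, 10, 4, 3, 1)
     R3 -= 2·R0  ⇒  (0, 6, 5, 8, 10)
[2] R1 /= 4  ⇒  (0, 1, 0, 2, 9)
     R0 -= 10·R1  ⇒  (1, 0, 5, 5, 3)
     R2 -= 10·R1  ⇒  (0, 0, 4, 5, 10)
     R3 -= 6·R1  ⇒  (0, 0, 5, 7, 0)
[3] R2 /= 4  ⇒  (0, 0, 1, 4, 8)
     R0 -= 5·R2  ⇒  (1, 0, 0, 7, 7)
     R3 -= 5·R2  ⇒  (0, 0, 0, 9, 4)
[4] R3 /= 9  ⇒  (0, 0, 0, 1, 9)
     R0 -= 7·R3  ⇒  (1, 0, 0, 0, 10)
     R1 -= 2·R3  ⇒  (0, 1, 0, 0, 2)
     R2 -= 4·R3  ⇒  (0, 0, 1, 0, 5)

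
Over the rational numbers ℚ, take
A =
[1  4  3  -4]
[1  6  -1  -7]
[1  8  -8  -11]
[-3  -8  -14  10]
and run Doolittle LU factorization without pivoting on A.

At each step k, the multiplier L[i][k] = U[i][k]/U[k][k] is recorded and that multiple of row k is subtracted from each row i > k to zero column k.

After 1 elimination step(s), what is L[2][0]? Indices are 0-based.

Step 1: pivot at (0,0) is 1.
  row1 ← row1 − (1)·row0  ⇒  L[1][0]=1, U row1=(0, 2, -4, -3)
  row2 ← row2 − (1)·row0  ⇒  L[2][0]=1, U row2=(0, 4, -11, -7)
  row3 ← row3 − (-3)·row0  ⇒  L[3][0]=-3, U row3=(0, 4, -5, -2)

L[2][0] = 1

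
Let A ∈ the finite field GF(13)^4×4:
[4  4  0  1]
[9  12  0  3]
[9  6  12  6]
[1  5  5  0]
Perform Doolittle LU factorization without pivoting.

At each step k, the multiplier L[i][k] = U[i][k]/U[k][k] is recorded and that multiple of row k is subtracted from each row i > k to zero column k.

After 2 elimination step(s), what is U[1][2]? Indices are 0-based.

[col 0] pivot 4
  R1 -= 12*R0 → (0, 3, 0, 4)  (L[1][0] := 12)
  R2 -= 12*R0 → (0, 10, 12, 7)  (L[2][0] := 12)
  R3 -= 10*R0 → (0, 4, 5, 3)  (L[3][0] := 10)
[col 1] pivot 3
  R2 -= 12*R1 → (0, 0, 12, 11)  (L[2][1] := 12)
  R3 -= 10*R1 → (0, 0, 5, 2)  (L[3][1] := 10)

U[1][2] = 0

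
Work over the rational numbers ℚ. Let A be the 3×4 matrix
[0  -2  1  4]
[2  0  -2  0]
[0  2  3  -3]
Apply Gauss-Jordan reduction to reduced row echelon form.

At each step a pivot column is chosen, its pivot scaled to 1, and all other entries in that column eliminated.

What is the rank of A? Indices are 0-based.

pivot(0,0): swap R0↔R1
pivot(0,0)=2: scale R0 → (1, 0, -1, 0)
pivot(1,1)=-2: scale R1 → (0, 1, -1/2, -2)
  clear (2,1): R2 −= (2)R1 → (0, 0, 4, 1)
pivot(2,2)=4: scale R2 → (0, 0, 1, 1/4)
  clear (0,2): R0 −= (-1)R2 → (1, 0, 0, 1/4)
  clear (1,2): R1 −= (-1/2)R2 → (0, 1, 0, -15/8)

rank = 3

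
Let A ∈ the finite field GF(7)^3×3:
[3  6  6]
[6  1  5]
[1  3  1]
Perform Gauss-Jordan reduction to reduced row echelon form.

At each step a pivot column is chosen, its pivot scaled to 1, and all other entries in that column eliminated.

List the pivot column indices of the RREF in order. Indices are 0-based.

pivot(0,0)=3: scale R0 → (1, 2, 2)
  clear (1,0): R1 −= (6)R0 → (0, 3, 0)
  clear (2,0): R2 −= (1)R0 → (0, 1, 6)
pivot(1,1)=3: scale R1 → (0, 1, 0)
  clear (0,1): R0 −= (2)R1 → (1, 0, 2)
  clear (2,1): R2 −= (1)R1 → (0, 0, 6)
pivot(2,2)=6: scale R2 → (0, 0, 1)
  clear (0,2): R0 −= (2)R2 → (1, 0, 0)

pivot columns: 0, 1, 2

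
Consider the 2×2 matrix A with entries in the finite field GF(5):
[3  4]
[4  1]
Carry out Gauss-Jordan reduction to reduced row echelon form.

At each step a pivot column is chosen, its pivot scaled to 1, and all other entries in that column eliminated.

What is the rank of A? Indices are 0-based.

[1] R0 /= 3  ⇒  (1, 3)
     R1 -= 4·R0  ⇒  (0, 4)
[2] R1 /= 4  ⇒  (0, 1)
     R0 -= 3·R1  ⇒  (1, 0)

rank = 2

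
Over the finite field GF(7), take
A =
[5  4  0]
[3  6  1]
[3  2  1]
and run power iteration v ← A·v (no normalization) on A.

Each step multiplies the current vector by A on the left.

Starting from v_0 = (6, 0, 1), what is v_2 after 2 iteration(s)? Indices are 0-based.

v_0 = (6, 0, 1).
v_1 = A·v_0 = (2, 5, 5).
v_2 = A·v_1 = (2, 6, 0).

v_2 = (2, 6, 0)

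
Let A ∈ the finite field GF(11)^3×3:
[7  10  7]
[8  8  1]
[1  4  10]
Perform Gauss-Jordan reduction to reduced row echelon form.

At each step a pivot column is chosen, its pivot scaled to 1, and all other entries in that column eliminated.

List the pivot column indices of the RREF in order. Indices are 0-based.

step 1: normalize row 0 (÷7) = (1, 3, 1)
  row 1: subtract 8×row0 = (0, 6, 4)
  row 2: subtract 1×row0 = (0, 1, 9)
step 2: normalize row 1 (÷6) = (0, 1, 8)
  row 0: subtract 3×row1 = (1, 0, 10)
  row 2: subtract 1×row1 = (0, 0, 1)
step 3: normalize row 2 (÷1) = (0, 0, 1)
  row 0: subtract 10×row2 = (1, 0, 0)
  row 1: subtract 8×row2 = (0, 1, 0)

pivot columns: 0, 1, 2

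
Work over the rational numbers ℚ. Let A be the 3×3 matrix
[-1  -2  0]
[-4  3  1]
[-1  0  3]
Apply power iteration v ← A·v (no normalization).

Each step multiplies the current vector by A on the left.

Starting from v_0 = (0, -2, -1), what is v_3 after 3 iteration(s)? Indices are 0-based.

v_3 = (70, -173, -49)

v_0 = (0, -2, -1).
v_1 = A·v_0 = (4, -7, -3).
v_2 = A·v_1 = (10, -40, -13).
v_3 = A·v_2 = (70, -173, -49).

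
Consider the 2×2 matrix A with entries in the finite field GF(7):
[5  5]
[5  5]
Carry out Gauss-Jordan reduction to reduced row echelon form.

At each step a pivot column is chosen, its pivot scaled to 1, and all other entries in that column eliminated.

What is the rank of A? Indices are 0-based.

pivot(0,0)=5: scale R0 → (1, 1)
  clear (1,0): R1 −= (5)R0 → (0, 0)
col 1: no nonzero at/below row 1; advance.

rank = 1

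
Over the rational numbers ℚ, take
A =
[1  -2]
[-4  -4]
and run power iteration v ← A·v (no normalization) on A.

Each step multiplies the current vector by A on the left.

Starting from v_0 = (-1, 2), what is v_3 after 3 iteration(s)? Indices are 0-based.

v_3 = (-69, -156)

v_0 = (-1, 2).
v_1 = A·v_0 = (-5, -4).
v_2 = A·v_1 = (3, 36).
v_3 = A·v_2 = (-69, -156).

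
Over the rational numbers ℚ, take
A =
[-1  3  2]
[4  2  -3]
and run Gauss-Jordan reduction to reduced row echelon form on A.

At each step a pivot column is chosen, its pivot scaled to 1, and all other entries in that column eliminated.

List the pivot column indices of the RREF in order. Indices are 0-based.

pivot columns: 0, 1

step 1: normalize row 0 (÷-1) = (1, -3, -2)
  row 1: subtract 4×row0 = (0, 14, 5)
step 2: normalize row 1 (÷14) = (0, 1, 5/14)
  row 0: subtract -3×row1 = (1, 0, -13/14)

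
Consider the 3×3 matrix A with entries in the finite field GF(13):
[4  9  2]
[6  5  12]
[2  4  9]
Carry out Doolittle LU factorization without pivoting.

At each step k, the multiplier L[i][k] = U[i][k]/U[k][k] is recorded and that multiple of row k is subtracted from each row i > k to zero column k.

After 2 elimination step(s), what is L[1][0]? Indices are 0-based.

L[1][0] = 8

[col 0] pivot 4
  R1 -= 8*R0 → (0, 11, 9)  (L[1][0] := 8)
  R2 -= 7*R0 → (0, 6, 8)  (L[2][0] := 7)
[col 1] pivot 11
  R2 -= 10*R1 → (0, 0, 9)  (L[2][1] := 10)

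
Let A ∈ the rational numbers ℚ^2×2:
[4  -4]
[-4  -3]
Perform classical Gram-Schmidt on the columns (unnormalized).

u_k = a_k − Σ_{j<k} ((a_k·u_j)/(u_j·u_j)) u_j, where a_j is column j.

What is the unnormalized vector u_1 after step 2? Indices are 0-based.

Step 1: u_0 = a_0 = (4, -4).
Step 2: u_1 = a_1 − (-1/8)·u_0 = (-7/2, -7/2).

u_1 = (-7/2, -7/2)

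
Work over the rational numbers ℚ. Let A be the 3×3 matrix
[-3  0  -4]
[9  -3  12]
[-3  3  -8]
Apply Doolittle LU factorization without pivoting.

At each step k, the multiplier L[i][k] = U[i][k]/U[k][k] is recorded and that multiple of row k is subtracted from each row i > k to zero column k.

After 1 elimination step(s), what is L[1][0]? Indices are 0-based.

Step 1: pivot at (0,0) is -3.
  row1 ← row1 − (-3)·row0  ⇒  L[1][0]=-3, U row1=(0, -3, 0)
  row2 ← row2 − (1)·row0  ⇒  L[2][0]=1, U row2=(0, 3, -4)

L[1][0] = -3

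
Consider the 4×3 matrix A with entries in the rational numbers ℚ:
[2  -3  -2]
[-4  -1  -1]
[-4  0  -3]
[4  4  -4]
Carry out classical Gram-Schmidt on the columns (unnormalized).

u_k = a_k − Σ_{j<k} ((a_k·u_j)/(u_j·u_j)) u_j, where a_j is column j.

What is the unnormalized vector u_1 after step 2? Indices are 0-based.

u_1 = (-46/13, 1/13, 14/13, 38/13)

Step 1: u_0 = a_0 = (2, -4, -4, 4).
Step 2: u_1 = a_1 − (7/26)·u_0 = (-46/13, 1/13, 14/13, 38/13).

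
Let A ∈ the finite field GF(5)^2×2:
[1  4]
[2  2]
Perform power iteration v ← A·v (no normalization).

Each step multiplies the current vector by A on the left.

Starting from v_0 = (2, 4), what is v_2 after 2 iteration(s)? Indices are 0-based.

v_0 = (2, 4).
v_1 = A·v_0 = (3, 2).
v_2 = A·v_1 = (1, 0).

v_2 = (1, 0)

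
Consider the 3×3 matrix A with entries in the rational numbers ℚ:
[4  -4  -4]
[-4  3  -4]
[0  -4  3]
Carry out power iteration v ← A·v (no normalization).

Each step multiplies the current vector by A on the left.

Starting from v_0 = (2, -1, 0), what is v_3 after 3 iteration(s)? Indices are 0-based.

v_3 = (468, -819, 556)

v_0 = (2, -1, 0).
v_1 = A·v_0 = (12, -11, 4).
v_2 = A·v_1 = (76, -97, 56).
v_3 = A·v_2 = (468, -819, 556).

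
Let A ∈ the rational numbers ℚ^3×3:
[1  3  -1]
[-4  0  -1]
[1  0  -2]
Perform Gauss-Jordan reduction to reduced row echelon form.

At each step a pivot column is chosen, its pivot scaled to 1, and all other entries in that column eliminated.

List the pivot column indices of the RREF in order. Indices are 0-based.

pivot(0,0)=1: scale R0 → (1, 3, -1)
  clear (1,0): R1 −= (-4)R0 → (0, 12, -5)
  clear (2,0): R2 −= (1)R0 → (0, -3, -1)
pivot(1,1)=12: scale R1 → (0, 1, -5/12)
  clear (0,1): R0 −= (3)R1 → (1, 0, 1/4)
  clear (2,1): R2 −= (-3)R1 → (0, 0, -9/4)
pivot(2,2)=-9/4: scale R2 → (0, 0, 1)
  clear (0,2): R0 −= (1/4)R2 → (1, 0, 0)
  clear (1,2): R1 −= (-5/12)R2 → (0, 1, 0)

pivot columns: 0, 1, 2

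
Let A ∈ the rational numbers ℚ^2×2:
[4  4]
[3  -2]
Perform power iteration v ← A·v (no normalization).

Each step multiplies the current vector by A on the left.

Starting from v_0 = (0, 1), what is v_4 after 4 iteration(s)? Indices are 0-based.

v_0 = (0, 1).
v_1 = A·v_0 = (4, -2).
v_2 = A·v_1 = (8, 16).
v_3 = A·v_2 = (96, -8).
v_4 = A·v_3 = (352, 304).

v_4 = (352, 304)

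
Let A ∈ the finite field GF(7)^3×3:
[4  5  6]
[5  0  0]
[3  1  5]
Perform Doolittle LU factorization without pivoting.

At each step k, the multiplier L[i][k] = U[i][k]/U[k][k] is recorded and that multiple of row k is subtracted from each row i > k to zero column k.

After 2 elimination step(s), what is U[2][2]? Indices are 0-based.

U[2][2] = 1

Step 1: pivot at (0,0) is 4.
  row1 ← row1 − (3)·row0  ⇒  L[1][0]=3, U row1=(0, 6, 3)
  row2 ← row2 − (6)·row0  ⇒  L[2][0]=6, U row2=(0, 6, 4)
Step 2: pivot at (1,1) is 6.
  row2 ← row2 − (1)·row1  ⇒  L[2][1]=1, U row2=(0, 0, 1)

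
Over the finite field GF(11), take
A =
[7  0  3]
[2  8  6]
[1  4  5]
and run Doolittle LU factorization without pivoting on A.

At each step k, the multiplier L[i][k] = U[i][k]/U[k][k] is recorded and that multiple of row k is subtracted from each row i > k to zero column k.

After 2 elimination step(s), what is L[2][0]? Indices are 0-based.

L[2][0] = 8

Step 1: pivot at (0,0) is 7.
  row1 ← row1 − (5)·row0  ⇒  L[1][0]=5, U row1=(0, 8, 2)
  row2 ← row2 − (8)·row0  ⇒  L[2][0]=8, U row2=(0, 4, 3)
Step 2: pivot at (1,1) is 8.
  row2 ← row2 − (6)·row1  ⇒  L[2][1]=6, U row2=(0, 0, 2)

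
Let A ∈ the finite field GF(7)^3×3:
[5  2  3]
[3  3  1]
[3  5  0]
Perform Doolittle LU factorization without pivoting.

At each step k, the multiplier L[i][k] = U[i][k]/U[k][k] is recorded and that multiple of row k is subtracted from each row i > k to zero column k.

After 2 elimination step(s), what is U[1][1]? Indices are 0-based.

k=0: U[0][0]=5
  eliminate (1,0): mult=2, new row 1: (0, 6, 2); set L[1][0]=2
  eliminate (2,0): mult=2, new row 2: (0, 1, 1); set L[2][0]=2
k=1: U[1][1]=6
  eliminate (2,1): mult=6, new row 2: (0, 0, 3); set L[2][1]=6

U[1][1] = 6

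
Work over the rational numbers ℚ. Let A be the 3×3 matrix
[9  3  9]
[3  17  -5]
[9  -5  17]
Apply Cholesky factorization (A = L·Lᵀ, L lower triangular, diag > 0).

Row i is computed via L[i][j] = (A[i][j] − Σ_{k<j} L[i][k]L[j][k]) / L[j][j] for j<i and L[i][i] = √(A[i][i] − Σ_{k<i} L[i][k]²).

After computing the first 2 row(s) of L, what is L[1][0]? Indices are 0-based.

Step 1: L[0][0] = √(9) = 3.
  L[1][0] = (3) / L[0][0] = 1.
Step 2: L[1][1] = √(16) = 4.

L[1][0] = 1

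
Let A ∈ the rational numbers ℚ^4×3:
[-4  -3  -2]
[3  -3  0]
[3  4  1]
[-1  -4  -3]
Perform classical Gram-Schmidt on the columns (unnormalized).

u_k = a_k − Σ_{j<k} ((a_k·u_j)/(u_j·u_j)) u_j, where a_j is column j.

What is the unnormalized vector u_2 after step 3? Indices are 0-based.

Step 1: u_0 = a_0 = (-4, 3, 3, -1).
Step 2: u_1 = a_1 − (19/35)·u_0 = (-29/35, -162/35, 83/35, -121/35).
Step 3: u_2 = a_2 − (2/5)·u_0 − (168/463)·u_1 = (-46/463, 222/463, -491/463, -623/463).

u_2 = (-46/463, 222/463, -491/463, -623/463)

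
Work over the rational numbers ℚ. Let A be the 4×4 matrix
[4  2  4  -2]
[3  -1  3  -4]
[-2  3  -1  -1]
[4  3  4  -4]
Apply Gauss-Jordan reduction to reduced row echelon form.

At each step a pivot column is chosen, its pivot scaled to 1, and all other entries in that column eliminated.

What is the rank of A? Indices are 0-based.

rank = 4

pivot(0,0)=4: scale R0 → (1, 1/2, 1, -1/2)
  clear (1,0): R1 −= (3)R0 → (0, -5/2, 0, -5/2)
  clear (2,0): R2 −= (-2)R0 → (0, 4, 1, -2)
  clear (3,0): R3 −= (4)R0 → (0, 1, 0, -2)
pivot(1,1)=-5/2: scale R1 → (0, 1, 0, 1)
  clear (0,1): R0 −= (1/2)R1 → (1, 0, 1, -1)
  clear (2,1): R2 −= (4)R1 → (0, 0, 1, -6)
  clear (3,1): R3 −= (1)R1 → (0, 0, 0, -3)
pivot(2,2)=1: scale R2 → (0, 0, 1, -6)
  clear (0,2): R0 −= (1)R2 → (1, 0, 0, 5)
pivot(3,3)=-3: scale R3 → (0, 0, 0, 1)
  clear (0,3): R0 −= (5)R3 → (1, 0, 0, 0)
  clear (1,3): R1 −= (1)R3 → (0, 1, 0, 0)
  clear (2,3): R2 −= (-6)R3 → (0, 0, 1, 0)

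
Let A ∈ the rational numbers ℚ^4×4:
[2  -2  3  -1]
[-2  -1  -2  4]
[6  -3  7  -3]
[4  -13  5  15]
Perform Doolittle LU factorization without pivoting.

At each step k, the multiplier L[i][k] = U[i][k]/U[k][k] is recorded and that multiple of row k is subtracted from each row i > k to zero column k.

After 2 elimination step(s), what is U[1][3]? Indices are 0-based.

U[1][3] = 3

[col 0] pivot 2
  R1 -= -1*R0 → (0, -3, 1, 3)  (L[1][0] := -1)
  R2 -= 3*R0 → (0, 3, -2, 0)  (L[2][0] := 3)
  R3 -= 2*R0 → (0, -9, -1, 17)  (L[3][0] := 2)
[col 1] pivot -3
  R2 -= -1*R1 → (0, 0, -1, 3)  (L[2][1] := -1)
  R3 -= 3*R1 → (0, 0, -4, 8)  (L[3][1] := 3)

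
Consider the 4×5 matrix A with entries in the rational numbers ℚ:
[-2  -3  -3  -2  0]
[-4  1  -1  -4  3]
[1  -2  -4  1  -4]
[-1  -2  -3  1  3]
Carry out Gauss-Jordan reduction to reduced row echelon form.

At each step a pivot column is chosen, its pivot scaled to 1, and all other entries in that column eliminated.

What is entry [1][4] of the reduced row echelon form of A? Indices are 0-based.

M[1][4] = -1/6

step 1: normalize row 0 (÷-2) = (1, 3/2, 3/2, 1, 0)
  row 1: subtract -4×row0 = (0, 7, 5, 0, 3)
  row 2: subtract 1×row0 = (0, -7/2, -11/2, 0, -4)
  row 3: subtract -1×row0 = (0, -1/2, -3/2, 2, 3)
step 2: normalize row 1 (÷7) = (0, 1, 5/7, 0, 3/7)
  row 0: subtract 3/2×row1 = (1, 0, 3/7, 1, -9/14)
  row 2: subtract -7/2×row1 = (0, 0, -3, 0, -5/2)
  row 3: subtract -1/2×row1 = (0, 0, -8/7, 2, 45/14)
step 3: normalize row 2 (÷-3) = (0, 0, 1, 0, 5/6)
  row 0: subtract 3/7×row2 = (1, 0, 0, 1, -1)
  row 1: subtract 5/7×row2 = (0, 1, 0, 0, -1/6)
  row 3: subtract -8/7×row2 = (0, 0, 0, 2, 25/6)
step 4: normalize row 3 (÷2) = (0, 0, 0, 1, 25/12)
  row 0: subtract 1×row3 = (1, 0, 0, 0, -37/12)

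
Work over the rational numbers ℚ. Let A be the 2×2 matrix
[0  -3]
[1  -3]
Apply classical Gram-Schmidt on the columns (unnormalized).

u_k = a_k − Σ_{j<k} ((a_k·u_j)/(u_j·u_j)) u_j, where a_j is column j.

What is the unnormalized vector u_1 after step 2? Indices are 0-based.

Step 1: u_0 = a_0 = (0, 1).
Step 2: u_1 = a_1 − (-3)·u_0 = (-3, 0).

u_1 = (-3, 0)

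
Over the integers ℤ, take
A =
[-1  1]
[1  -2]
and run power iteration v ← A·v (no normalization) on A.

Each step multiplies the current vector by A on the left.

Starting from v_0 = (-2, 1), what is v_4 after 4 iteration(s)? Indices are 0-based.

v_4 = (-47, 76)

v_0 = (-2, 1).
v_1 = A·v_0 = (3, -4).
v_2 = A·v_1 = (-7, 11).
v_3 = A·v_2 = (18, -29).
v_4 = A·v_3 = (-47, 76).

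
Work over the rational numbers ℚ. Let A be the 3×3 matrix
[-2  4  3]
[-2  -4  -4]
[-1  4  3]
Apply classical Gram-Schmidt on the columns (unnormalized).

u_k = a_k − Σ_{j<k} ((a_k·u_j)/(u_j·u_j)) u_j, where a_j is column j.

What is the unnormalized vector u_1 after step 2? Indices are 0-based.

u_1 = (28/9, -44/9, 32/9)

Step 1: u_0 = a_0 = (-2, -2, -1).
Step 2: u_1 = a_1 − (-4/9)·u_0 = (28/9, -44/9, 32/9).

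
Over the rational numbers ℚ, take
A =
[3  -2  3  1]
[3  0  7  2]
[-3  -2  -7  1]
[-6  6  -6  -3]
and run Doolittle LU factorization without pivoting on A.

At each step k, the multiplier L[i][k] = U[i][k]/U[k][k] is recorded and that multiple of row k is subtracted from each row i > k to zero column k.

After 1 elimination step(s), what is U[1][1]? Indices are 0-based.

k=0: U[0][0]=3
  eliminate (1,0): mult=1, new row 1: (0, 2, 4, 1); set L[1][0]=1
  eliminate (2,0): mult=-1, new row 2: (0, -4, -4, 2); set L[2][0]=-1
  eliminate (3,0): mult=-2, new row 3: (0, 2, 0, -1); set L[3][0]=-2

U[1][1] = 2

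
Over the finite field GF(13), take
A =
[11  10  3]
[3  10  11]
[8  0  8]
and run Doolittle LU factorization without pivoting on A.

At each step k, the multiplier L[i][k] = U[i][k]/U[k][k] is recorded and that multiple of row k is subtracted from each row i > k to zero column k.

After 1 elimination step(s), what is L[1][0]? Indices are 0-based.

k=0: U[0][0]=11
  eliminate (1,0): mult=5, new row 1: (0, 12, 9); set L[1][0]=5
  eliminate (2,0): mult=9, new row 2: (0, 1, 7); set L[2][0]=9

L[1][0] = 5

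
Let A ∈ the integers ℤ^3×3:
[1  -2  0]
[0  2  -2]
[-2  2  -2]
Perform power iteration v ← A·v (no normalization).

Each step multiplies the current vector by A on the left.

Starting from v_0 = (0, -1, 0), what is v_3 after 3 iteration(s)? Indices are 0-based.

v_0 = (0, -1, 0).
v_1 = A·v_0 = (2, -2, -2).
v_2 = A·v_1 = (6, 0, -4).
v_3 = A·v_2 = (6, 8, -4).

v_3 = (6, 8, -4)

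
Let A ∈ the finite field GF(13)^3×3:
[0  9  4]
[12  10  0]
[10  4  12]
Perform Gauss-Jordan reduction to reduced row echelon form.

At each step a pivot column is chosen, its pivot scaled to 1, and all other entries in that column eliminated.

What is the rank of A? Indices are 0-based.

rank = 3

step 1: exchange rows 0,1
step 1: normalize row 0 (÷12) = (1, 3, 0)
  row 2: subtract 10×row0 = (0, 0, 12)
step 2: normalize row 1 (÷9) = (0, 1, 12)
  row 0: subtract 3×row1 = (1, 0, 3)
step 3: normalize row 2 (÷12) = (0, 0, 1)
  row 0: subtract 3×row2 = (1, 0, 0)
  row 1: subtract 12×row2 = (0, 1, 0)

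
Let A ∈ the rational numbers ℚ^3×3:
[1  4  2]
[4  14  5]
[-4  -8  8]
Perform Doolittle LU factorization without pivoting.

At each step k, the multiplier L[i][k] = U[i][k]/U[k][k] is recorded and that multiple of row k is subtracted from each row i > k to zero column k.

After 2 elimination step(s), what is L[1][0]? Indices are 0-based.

L[1][0] = 4

k=0: U[0][0]=1
  eliminate (1,0): mult=4, new row 1: (0, -2, -3); set L[1][0]=4
  eliminate (2,0): mult=-4, new row 2: (0, 8, 16); set L[2][0]=-4
k=1: U[1][1]=-2
  eliminate (2,1): mult=-4, new row 2: (0, 0, 4); set L[2][1]=-4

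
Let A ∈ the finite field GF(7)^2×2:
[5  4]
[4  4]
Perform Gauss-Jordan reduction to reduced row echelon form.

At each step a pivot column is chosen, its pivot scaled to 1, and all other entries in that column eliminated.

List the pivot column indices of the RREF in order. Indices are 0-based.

pivot columns: 0, 1

[1] R0 /= 5  ⇒  (1, 5)
     R1 -= 4·R0  ⇒  (0, 5)
[2] R1 /= 5  ⇒  (0, 1)
     R0 -= 5·R1  ⇒  (1, 0)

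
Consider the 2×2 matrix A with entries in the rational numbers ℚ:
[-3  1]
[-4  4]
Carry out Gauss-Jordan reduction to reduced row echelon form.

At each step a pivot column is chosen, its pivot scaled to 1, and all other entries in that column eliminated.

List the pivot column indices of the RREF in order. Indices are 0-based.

pivot columns: 0, 1

[1] R0 /= -3  ⇒  (1, -1/3)
     R1 -= -4·R0  ⇒  (0, 8/3)
[2] R1 /= 8/3  ⇒  (0, 1)
     R0 -= -1/3·R1  ⇒  (1, 0)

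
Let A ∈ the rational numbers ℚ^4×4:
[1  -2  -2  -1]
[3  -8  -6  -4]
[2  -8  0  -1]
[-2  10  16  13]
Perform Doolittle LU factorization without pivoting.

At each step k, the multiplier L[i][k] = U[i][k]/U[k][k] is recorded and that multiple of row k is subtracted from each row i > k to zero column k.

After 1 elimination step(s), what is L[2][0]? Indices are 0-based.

L[2][0] = 2

Step 1: pivot at (0,0) is 1.
  row1 ← row1 − (3)·row0  ⇒  L[1][0]=3, U row1=(0, -2, 0, -1)
  row2 ← row2 − (2)·row0  ⇒  L[2][0]=2, U row2=(0, -4, 4, 1)
  row3 ← row3 − (-2)·row0  ⇒  L[3][0]=-2, U row3=(0, 6, 12, 11)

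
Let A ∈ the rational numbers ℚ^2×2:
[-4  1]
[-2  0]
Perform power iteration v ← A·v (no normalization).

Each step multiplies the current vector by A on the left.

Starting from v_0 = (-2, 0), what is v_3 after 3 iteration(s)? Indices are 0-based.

v_0 = (-2, 0).
v_1 = A·v_0 = (8, 4).
v_2 = A·v_1 = (-28, -16).
v_3 = A·v_2 = (96, 56).

v_3 = (96, 56)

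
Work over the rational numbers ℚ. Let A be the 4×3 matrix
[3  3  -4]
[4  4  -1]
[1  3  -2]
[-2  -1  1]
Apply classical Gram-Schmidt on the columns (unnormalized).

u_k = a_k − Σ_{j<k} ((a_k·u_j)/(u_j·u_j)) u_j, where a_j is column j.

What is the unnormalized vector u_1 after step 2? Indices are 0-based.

Step 1: u_0 = a_0 = (3, 4, 1, -2).
Step 2: u_1 = a_1 − (1)·u_0 = (0, 0, 2, 1).

u_1 = (0, 0, 2, 1)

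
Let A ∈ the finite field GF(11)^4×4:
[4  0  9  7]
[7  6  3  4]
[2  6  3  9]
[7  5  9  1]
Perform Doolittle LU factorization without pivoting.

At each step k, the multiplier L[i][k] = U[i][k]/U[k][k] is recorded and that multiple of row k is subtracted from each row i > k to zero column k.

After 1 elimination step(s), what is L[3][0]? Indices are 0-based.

L[3][0] = 10

k=0: U[0][0]=4
  eliminate (1,0): mult=10, new row 1: (0, 6, 1, 0); set L[1][0]=10
  eliminate (2,0): mult=6, new row 2: (0, 6, 4, 0); set L[2][0]=6
  eliminate (3,0): mult=10, new row 3: (0, 5, 7, 8); set L[3][0]=10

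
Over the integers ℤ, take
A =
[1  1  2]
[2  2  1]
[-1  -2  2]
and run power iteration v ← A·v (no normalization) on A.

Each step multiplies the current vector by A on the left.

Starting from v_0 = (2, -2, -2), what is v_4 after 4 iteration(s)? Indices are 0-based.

v_4 = (32, -74, 196)

v_0 = (2, -2, -2).
v_1 = A·v_0 = (-4, -2, -2).
v_2 = A·v_1 = (-10, -14, 4).
v_3 = A·v_2 = (-16, -44, 46).
v_4 = A·v_3 = (32, -74, 196).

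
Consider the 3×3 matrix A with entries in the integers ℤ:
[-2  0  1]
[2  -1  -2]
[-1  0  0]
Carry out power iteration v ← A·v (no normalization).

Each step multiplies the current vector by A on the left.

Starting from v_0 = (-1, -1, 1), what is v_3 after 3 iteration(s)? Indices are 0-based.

v_3 = (7, -11, 5)

v_0 = (-1, -1, 1).
v_1 = A·v_0 = (3, -3, 1).
v_2 = A·v_1 = (-5, 7, -3).
v_3 = A·v_2 = (7, -11, 5).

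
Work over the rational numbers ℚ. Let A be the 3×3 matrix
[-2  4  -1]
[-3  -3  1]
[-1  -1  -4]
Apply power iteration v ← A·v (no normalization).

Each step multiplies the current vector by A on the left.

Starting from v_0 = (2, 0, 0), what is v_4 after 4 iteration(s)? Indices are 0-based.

v_4 = (-254, -380, 246)

v_0 = (2, 0, 0).
v_1 = A·v_0 = (-4, -6, -2).
v_2 = A·v_1 = (-14, 28, 18).
v_3 = A·v_2 = (122, -24, -86).
v_4 = A·v_3 = (-254, -380, 246).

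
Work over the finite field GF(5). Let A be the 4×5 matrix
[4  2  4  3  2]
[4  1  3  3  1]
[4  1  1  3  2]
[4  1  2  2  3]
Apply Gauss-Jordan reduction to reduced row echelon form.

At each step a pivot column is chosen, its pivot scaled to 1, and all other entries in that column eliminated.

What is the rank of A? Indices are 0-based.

pivot(0,0)=4: scale R0 → (1, 3, 1, 2, 3)
  clear (1,0): R1 −= (4)R0 → (0, 4, 4, 0, 4)
  clear (2,0): R2 −= (4)R0 → (0, 4, 2, 0, 0)
  clear (3,0): R3 −= (4)R0 → (0, 4, 3, 4, 1)
pivot(1,1)=4: scale R1 → (0, 1, 1, 0, 1)
  clear (0,1): R0 −= (3)R1 → (1, 0, 3, 2, 0)
  clear (2,1): R2 −= (4)R1 → (0, 0, 3, 0, 1)
  clear (3,1): R3 −= (4)R1 → (0, 0, 4, 4, 2)
pivot(2,2)=3: scale R2 → (0, 0, 1, 0, 2)
  clear (0,2): R0 −= (3)R2 → (1, 0, 0, 2, 4)
  clear (1,2): R1 −= (1)R2 → (0, 1, 0, 0, 4)
  clear (3,2): R3 −= (4)R2 → (0, 0, 0, 4, 4)
pivot(3,3)=4: scale R3 → (0, 0, 0, 1, 1)
  clear (0,3): R0 −= (2)R3 → (1, 0, 0, 0, 2)

rank = 4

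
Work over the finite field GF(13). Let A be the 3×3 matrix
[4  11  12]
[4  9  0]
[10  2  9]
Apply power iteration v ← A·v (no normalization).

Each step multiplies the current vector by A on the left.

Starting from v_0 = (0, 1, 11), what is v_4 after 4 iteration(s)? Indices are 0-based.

v_0 = (0, 1, 11).
v_1 = A·v_0 = (0, 9, 10).
v_2 = A·v_1 = (11, 3, 4).
v_3 = A·v_2 = (8, 6, 9).
v_4 = A·v_3 = (11, 8, 4).

v_4 = (11, 8, 4)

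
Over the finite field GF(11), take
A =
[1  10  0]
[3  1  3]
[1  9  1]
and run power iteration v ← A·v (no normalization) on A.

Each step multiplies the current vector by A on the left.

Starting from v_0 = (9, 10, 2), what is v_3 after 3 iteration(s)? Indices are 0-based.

v_3 = (9, 0, 10)

v_0 = (9, 10, 2).
v_1 = A·v_0 = (10, 10, 2).
v_2 = A·v_1 = (0, 2, 3).
v_3 = A·v_2 = (9, 0, 10).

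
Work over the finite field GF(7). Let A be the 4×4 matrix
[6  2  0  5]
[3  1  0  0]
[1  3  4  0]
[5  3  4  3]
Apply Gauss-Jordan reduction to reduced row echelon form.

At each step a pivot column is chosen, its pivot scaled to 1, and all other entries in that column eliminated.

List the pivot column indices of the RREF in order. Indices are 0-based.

pivot columns: 0, 1, 2, 3

[1] R0 /= 6  ⇒  (1, 5, 0, 2)
     R1 -= 3·R0  ⇒  (0, 0, 0, 1)
     R2 -= 1·R0  ⇒  (0, 5, 4, 5)
     R3 -= 5·R0  ⇒  (0, 6, 4, 0)
[2] R1 <-> R2
[2] R1 /= 5  ⇒  (0, 1, 5, 1)
     R0 -= 5·R1  ⇒  (1, 0, 3, 4)
     R3 -= 6·R1  ⇒  (0, 0, 2, 1)
[3] R2 <-> R3
[3] R2 /= 2  ⇒  (0, 0, 1, 4)
     R0 -= 3·R2  ⇒  (1, 0, 0, 6)
     R1 -= 5·R2  ⇒  (0, 1, 0, 2)
[4] R3 /= 1  ⇒  (0, 0, 0, 1)
     R0 -= 6·R3  ⇒  (1, 0, 0, 0)
     R1 -= 2·R3  ⇒  (0, 1, 0, 0)
     R2 -= 4·R3  ⇒  (0, 0, 1, 0)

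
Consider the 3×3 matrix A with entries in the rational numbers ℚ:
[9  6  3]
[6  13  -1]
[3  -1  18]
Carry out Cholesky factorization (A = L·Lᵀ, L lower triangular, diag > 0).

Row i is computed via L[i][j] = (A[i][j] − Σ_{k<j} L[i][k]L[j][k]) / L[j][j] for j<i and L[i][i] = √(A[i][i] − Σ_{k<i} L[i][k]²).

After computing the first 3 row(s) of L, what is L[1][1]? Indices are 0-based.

Step 1: L[0][0] = √(9) = 3.
  L[1][0] = (6) / L[0][0] = 2.
Step 2: L[1][1] = √(9) = 3.
  L[2][0] = (3) / L[0][0] = 1.
  L[2][1] = (-3) / L[1][1] = -1.
Step 3: L[2][2] = √(16) = 4.

L[1][1] = 3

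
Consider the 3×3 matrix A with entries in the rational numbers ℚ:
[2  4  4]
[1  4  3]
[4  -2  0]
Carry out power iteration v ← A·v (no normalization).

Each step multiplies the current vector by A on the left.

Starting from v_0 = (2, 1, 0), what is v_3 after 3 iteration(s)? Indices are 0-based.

v_3 = (408, 324, 156)

v_0 = (2, 1, 0).
v_1 = A·v_0 = (8, 6, 6).
v_2 = A·v_1 = (64, 50, 20).
v_3 = A·v_2 = (408, 324, 156).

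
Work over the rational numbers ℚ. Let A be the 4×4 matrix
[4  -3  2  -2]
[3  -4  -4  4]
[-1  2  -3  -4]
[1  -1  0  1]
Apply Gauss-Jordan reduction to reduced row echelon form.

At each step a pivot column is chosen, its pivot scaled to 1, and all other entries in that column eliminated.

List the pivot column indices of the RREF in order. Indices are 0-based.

pivot columns: 0, 1, 2, 3

pivot(0,0)=4: scale R0 → (1, -3/4, 1/2, -1/2)
  clear (1,0): R1 −= (3)R0 → (0, -7/4, -11/2, 11/2)
  clear (2,0): R2 −= (-1)R0 → (0, 5/4, -5/2, -9/2)
  clear (3,0): R3 −= (1)R0 → (0, -1/4, -1/2, 3/2)
pivot(1,1)=-7/4: scale R1 → (0, 1, 22/7, -22/7)
  clear (0,1): R0 −= (-3/4)R1 → (1, 0, 20/7, -20/7)
  clear (2,1): R2 −= (5/4)R1 → (0, 0, -45/7, -4/7)
  clear (3,1): R3 −= (-1/4)R1 → (0, 0, 2/7, 5/7)
pivot(2,2)=-45/7: scale R2 → (0, 0, 1, 4/45)
  clear (0,2): R0 −= (20/7)R2 → (1, 0, 0, -28/9)
  clear (1,2): R1 −= (22/7)R2 → (0, 1, 0, -154/45)
  clear (3,2): R3 −= (2/7)R2 → (0, 0, 0, 31/45)
pivot(3,3)=31/45: scale R3 → (0, 0, 0, 1)
  clear (0,3): R0 −= (-28/9)R3 → (1, 0, 0, 0)
  clear (1,3): R1 −= (-154/45)R3 → (0, 1, 0, 0)
  clear (2,3): R2 −= (4/45)R3 → (0, 0, 1, 0)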